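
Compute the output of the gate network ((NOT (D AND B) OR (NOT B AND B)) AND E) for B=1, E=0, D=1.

Substituting: ((NOT (1 AND 1) OR (NOT 1 AND 1)) AND 0)
= 0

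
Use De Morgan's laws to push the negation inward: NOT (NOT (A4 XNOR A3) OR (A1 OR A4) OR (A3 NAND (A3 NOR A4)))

(A4 XNOR A3) AND NOT (A1 OR A4) AND NOT (A3 NAND (A3 NOR A4))
De Morgan's: NOT(OR of terms) = AND of negations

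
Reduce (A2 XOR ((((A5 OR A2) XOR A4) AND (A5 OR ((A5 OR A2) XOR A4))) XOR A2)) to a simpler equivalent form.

By XOR self-cancellation ((E XOR v) XOR v = E) then absorption (E AND (E OR v) = E):
= ((A5 OR A2) XOR A4)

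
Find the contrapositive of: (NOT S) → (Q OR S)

Contrapositive: NOT (Q OR S) → S
Note: A statement and its contrapositive are logically equivalent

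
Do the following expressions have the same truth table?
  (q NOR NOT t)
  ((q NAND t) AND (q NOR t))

No. Counterexample: with q=0, t=0, Expression 1 = 0 but Expression 2 = 1.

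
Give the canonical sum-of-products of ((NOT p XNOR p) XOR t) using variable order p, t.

Σm(1, 3) = (NOT p AND t) OR (p AND t)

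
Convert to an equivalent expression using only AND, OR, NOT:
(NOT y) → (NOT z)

y OR (NOT z)
(Implication elimination: A → B = NOT A OR B)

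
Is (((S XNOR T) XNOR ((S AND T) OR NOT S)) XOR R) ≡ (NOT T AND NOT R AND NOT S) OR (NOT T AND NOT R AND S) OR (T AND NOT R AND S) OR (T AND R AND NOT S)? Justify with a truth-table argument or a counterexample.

Yes, they are equivalent — the two output columns agree on all 8 assignments:
T | R | S | Expression 1 | Expression 2
---------------------------------------
0 | 0 | 0 | 1 | 1
0 | 0 | 1 | 1 | 1
0 | 1 | 0 | 0 | 0
0 | 1 | 1 | 0 | 0
1 | 0 | 0 | 0 | 0
1 | 0 | 1 | 1 | 1
1 | 1 | 0 | 1 | 1
1 | 1 | 1 | 0 | 0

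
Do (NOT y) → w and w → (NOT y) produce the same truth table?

No, Converse is not equivalent to original (counterexample: w=0, y=0)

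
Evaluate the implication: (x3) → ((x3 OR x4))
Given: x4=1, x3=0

Antecedent (x3) = 0; consequent ((x3 OR x4)) = 1.
0 → 1 = 1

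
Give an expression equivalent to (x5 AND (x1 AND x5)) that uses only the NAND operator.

((x5 NAND ((x1 NAND x5) NAND (x1 NAND x5))) NAND (x5 NAND ((x1 NAND x5) NAND (x1 NAND x5))))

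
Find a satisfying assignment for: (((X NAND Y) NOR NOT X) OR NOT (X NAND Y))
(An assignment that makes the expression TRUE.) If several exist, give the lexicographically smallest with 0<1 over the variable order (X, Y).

X=1, Y=1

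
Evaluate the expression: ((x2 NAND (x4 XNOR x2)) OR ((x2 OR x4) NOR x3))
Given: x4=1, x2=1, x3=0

Substituting: ((1 NAND (1 XNOR 1)) OR ((1 OR 1) NOR 0))
= 0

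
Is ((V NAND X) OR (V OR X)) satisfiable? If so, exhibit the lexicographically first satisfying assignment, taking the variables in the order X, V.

X=0, V=0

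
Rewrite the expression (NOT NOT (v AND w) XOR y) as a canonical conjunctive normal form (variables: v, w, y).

(v OR w OR y) AND (v OR NOT w OR y) AND (NOT v OR w OR y) AND (NOT v OR NOT w OR NOT y)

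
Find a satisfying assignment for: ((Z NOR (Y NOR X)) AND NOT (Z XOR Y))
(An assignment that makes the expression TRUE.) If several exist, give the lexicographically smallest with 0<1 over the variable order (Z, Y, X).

Z=0, Y=0, X=1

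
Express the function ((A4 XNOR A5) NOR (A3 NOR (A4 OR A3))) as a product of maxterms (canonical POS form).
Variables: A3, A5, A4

ΠM(0, 2, 3, 4, 7) = (A3 OR A5 OR A4) AND (A3 OR NOT A5 OR A4) AND (A3 OR NOT A5 OR NOT A4) AND (NOT A3 OR A5 OR A4) AND (NOT A3 OR NOT A5 OR NOT A4)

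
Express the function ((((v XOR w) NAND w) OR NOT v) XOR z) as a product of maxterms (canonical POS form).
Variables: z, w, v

ΠM(4, 5, 6, 7) = (NOT z OR w OR v) AND (NOT z OR w OR NOT v) AND (NOT z OR NOT w OR v) AND (NOT z OR NOT w OR NOT v)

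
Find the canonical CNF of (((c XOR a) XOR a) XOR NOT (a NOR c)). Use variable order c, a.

(c OR a) AND (NOT c OR a) AND (NOT c OR NOT a)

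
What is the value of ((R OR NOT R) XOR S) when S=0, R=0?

Substituting: ((0 OR NOT 0) XOR 0)
= 1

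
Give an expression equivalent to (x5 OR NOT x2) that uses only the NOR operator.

((x5 NOR (x2 NOR x2)) NOR (x5 NOR (x2 NOR x2)))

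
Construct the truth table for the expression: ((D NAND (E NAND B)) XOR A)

E | D | B | A | Output
----------------------
0 | 0 | 0 | 0 | 1
0 | 0 | 0 | 1 | 0
0 | 0 | 1 | 0 | 1
0 | 0 | 1 | 1 | 0
0 | 1 | 0 | 0 | 0
0 | 1 | 0 | 1 | 1
0 | 1 | 1 | 0 | 0
0 | 1 | 1 | 1 | 1
1 | 0 | 0 | 0 | 1
1 | 0 | 0 | 1 | 0
1 | 0 | 1 | 0 | 1
1 | 0 | 1 | 1 | 0
1 | 1 | 0 | 0 | 0
1 | 1 | 0 | 1 | 1
1 | 1 | 1 | 0 | 1
1 | 1 | 1 | 1 | 0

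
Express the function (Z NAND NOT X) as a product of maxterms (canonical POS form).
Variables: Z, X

ΠM(2) = (NOT Z OR X)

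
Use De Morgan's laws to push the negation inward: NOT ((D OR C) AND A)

NOT (D OR C) OR NOT A
De Morgan's: NOT(AND of terms) = OR of negations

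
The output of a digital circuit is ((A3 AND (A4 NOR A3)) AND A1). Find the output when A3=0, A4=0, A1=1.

Substituting: ((0 AND (0 NOR 0)) AND 1)
= 0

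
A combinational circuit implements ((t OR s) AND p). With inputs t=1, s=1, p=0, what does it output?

Substituting: ((1 OR 1) AND 0)
= 0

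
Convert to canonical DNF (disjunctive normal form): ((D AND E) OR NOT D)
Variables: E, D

(NOT E AND NOT D) OR (E AND NOT D) OR (E AND D)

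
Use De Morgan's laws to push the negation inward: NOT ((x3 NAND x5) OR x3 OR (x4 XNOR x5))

NOT (x3 NAND x5) AND NOT x3 AND NOT (x4 XNOR x5)
De Morgan's: NOT(OR of terms) = AND of negations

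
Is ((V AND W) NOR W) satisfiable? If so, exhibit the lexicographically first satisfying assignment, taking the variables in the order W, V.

W=0, V=0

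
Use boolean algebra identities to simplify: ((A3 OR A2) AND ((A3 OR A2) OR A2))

By absorption (E AND (E OR v) = E):
= (A3 OR A2)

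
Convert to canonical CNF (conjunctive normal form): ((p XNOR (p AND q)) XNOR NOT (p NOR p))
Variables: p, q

(p OR q) AND (p OR NOT q) AND (NOT p OR q)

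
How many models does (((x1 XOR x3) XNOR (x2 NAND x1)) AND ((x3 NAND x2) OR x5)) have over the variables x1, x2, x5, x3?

Satisfying assignments: (0,0,0,1), (0,0,1,1), (0,1,1,1), (1,0,0,0), (1,0,1,0), (1,1,1,1)
Count: 6 out of 16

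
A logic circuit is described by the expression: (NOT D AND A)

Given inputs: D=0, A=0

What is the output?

Substituting: (NOT 0 AND 0)
= 0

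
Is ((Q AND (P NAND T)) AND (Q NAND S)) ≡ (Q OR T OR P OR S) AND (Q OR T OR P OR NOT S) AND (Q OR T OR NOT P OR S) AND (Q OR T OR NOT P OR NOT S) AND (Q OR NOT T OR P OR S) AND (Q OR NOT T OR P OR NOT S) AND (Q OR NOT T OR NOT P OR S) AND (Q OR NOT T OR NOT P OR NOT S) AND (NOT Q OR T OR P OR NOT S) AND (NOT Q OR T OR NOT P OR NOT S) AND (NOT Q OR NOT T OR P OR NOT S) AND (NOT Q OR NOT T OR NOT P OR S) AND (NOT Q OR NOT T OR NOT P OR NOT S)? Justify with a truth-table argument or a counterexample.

Yes, they are equivalent — the two output columns agree on all 16 assignments:
Q | T | P | S | Expression 1 | Expression 2
-------------------------------------------
0 | 0 | 0 | 0 | 0 | 0
0 | 0 | 0 | 1 | 0 | 0
0 | 0 | 1 | 0 | 0 | 0
0 | 0 | 1 | 1 | 0 | 0
0 | 1 | 0 | 0 | 0 | 0
0 | 1 | 0 | 1 | 0 | 0
0 | 1 | 1 | 0 | 0 | 0
0 | 1 | 1 | 1 | 0 | 0
1 | 0 | 0 | 0 | 1 | 1
1 | 0 | 0 | 1 | 0 | 0
1 | 0 | 1 | 0 | 1 | 1
1 | 0 | 1 | 1 | 0 | 0
1 | 1 | 0 | 0 | 1 | 1
1 | 1 | 0 | 1 | 0 | 0
1 | 1 | 1 | 0 | 0 | 0
1 | 1 | 1 | 1 | 0 | 0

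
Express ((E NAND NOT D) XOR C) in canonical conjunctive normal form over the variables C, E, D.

(C OR NOT E OR D) AND (NOT C OR E OR D) AND (NOT C OR E OR NOT D) AND (NOT C OR NOT E OR NOT D)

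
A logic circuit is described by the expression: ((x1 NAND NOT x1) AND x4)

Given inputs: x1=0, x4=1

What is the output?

Substituting: ((0 NAND NOT 0) AND 1)
= 1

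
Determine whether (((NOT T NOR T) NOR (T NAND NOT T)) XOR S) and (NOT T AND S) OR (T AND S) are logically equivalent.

Yes, they are equivalent — the two output columns agree on all 4 assignments:
T | S | Expression 1 | Expression 2
-----------------------------------
0 | 0 | 0 | 0
0 | 1 | 1 | 1
1 | 0 | 0 | 0
1 | 1 | 1 | 1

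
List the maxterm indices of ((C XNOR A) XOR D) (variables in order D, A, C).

ΠM(1, 2, 4, 7) = (D OR A OR NOT C) AND (D OR NOT A OR C) AND (NOT D OR A OR C) AND (NOT D OR NOT A OR NOT C)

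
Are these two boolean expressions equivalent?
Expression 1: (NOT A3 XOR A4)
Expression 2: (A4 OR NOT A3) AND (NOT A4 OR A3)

Yes, they are equivalent — the two output columns agree on all 4 assignments:
A4 | A3 | Expression 1 | Expression 2
-------------------------------------
0 | 0 | 1 | 1
0 | 1 | 0 | 0
1 | 0 | 0 | 0
1 | 1 | 1 | 1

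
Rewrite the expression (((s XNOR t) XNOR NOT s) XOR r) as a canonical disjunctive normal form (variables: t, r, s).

(NOT t AND NOT r AND NOT s) OR (NOT t AND NOT r AND s) OR (t AND r AND NOT s) OR (t AND r AND s)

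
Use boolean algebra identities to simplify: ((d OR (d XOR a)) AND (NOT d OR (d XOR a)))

By distribution ((E OR v) AND (E OR NOT v) = E):
= (d XOR a)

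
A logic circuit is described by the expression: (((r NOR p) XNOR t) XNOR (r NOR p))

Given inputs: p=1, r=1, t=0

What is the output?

Substituting: (((1 NOR 1) XNOR 0) XNOR (1 NOR 1))
= 0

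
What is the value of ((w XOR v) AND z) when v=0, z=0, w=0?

Substituting: ((0 XOR 0) AND 0)
= 0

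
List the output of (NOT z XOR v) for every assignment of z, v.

z | v | Output
--------------
0 | 0 | 1
0 | 1 | 0
1 | 0 | 0
1 | 1 | 1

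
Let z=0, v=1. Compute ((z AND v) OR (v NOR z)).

Substituting: ((0 AND 1) OR (1 NOR 0))
= 0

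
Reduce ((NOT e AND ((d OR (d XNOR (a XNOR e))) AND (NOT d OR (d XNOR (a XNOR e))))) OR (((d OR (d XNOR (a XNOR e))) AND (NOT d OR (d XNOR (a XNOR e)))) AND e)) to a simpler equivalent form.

By distribution ((E AND v) OR (E AND NOT v) = E) then distribution ((E OR v) AND (E OR NOT v) = E):
= (d XNOR (a XNOR e))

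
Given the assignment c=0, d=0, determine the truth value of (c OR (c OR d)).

Substituting: (0 OR (0 OR 0))
= 0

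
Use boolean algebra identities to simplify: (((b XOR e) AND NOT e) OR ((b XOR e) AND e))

By distribution ((E AND v) OR (E AND NOT v) = E):
= (b XOR e)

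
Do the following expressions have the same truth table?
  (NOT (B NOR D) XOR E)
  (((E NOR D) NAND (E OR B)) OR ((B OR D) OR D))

No. Counterexample: with D=0, E=0, B=0, Expression 1 = 0 but Expression 2 = 1.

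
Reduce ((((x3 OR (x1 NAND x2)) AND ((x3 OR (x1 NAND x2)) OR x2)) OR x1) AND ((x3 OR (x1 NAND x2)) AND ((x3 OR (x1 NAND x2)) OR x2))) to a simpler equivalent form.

By absorption (E AND (E OR v) = E) then absorption (E AND (E OR v) = E):
= (x3 OR (x1 NAND x2))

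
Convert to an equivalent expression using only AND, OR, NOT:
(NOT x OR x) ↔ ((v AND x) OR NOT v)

((NOT x OR x) AND ((v AND x) OR NOT v)) OR (NOT (NOT x OR x) AND NOT ((v AND x) OR NOT v))
(Biconditional = both true or both false)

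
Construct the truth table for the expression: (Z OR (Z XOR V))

V | Z | Output
--------------
0 | 0 | 0
0 | 1 | 1
1 | 0 | 1
1 | 1 | 1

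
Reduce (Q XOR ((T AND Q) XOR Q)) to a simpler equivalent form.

By XOR self-cancellation ((E XOR v) XOR v = E):
= (T AND Q)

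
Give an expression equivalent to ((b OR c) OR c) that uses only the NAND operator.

((((b NAND b) NAND (c NAND c)) NAND ((b NAND b) NAND (c NAND c))) NAND (c NAND c))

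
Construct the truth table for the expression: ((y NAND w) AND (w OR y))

w | y | Output
--------------
0 | 0 | 0
0 | 1 | 1
1 | 0 | 1
1 | 1 | 0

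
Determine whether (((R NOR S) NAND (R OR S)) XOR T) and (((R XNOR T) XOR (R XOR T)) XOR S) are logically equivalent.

No. Counterexample: with T=0, S=1, R=0, Expression 1 = 1 but Expression 2 = 0.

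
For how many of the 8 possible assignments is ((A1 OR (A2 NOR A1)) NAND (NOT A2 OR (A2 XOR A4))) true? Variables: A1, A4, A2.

Satisfying assignments: (0,0,1), (0,1,1), (1,1,1)
Count: 3 out of 8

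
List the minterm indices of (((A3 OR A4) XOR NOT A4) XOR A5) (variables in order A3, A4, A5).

Σm(0, 2, 5, 6) = (NOT A3 AND NOT A4 AND NOT A5) OR (NOT A3 AND A4 AND NOT A5) OR (A3 AND NOT A4 AND A5) OR (A3 AND A4 AND NOT A5)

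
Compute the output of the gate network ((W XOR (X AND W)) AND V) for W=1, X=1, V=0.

Substituting: ((1 XOR (1 AND 1)) AND 0)
= 0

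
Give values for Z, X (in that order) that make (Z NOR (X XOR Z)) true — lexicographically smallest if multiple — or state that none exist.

Z=0, X=0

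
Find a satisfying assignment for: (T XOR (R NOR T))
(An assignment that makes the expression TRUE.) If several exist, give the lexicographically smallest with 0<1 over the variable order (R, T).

R=0, T=0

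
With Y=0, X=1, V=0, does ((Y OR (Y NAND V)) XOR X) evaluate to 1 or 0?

Substituting: ((0 OR (0 NAND 0)) XOR 1)
= 0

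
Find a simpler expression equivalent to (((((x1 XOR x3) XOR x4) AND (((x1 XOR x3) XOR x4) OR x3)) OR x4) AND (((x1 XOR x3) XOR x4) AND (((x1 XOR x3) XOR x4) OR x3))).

By absorption (E AND (E OR v) = E) then absorption (E AND (E OR v) = E):
= ((x1 XOR x3) XOR x4)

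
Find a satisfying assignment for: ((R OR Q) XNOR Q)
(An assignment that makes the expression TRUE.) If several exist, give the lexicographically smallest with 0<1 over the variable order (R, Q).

R=0, Q=0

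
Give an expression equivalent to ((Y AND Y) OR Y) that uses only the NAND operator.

((((Y NAND Y) NAND (Y NAND Y)) NAND ((Y NAND Y) NAND (Y NAND Y))) NAND (Y NAND Y))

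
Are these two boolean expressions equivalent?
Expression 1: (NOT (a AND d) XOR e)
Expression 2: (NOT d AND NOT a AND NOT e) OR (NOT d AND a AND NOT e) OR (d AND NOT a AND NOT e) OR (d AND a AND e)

Yes, they are equivalent — the two output columns agree on all 8 assignments:
d | a | e | Expression 1 | Expression 2
---------------------------------------
0 | 0 | 0 | 1 | 1
0 | 0 | 1 | 0 | 0
0 | 1 | 0 | 1 | 1
0 | 1 | 1 | 0 | 0
1 | 0 | 0 | 1 | 1
1 | 0 | 1 | 0 | 0
1 | 1 | 0 | 0 | 0
1 | 1 | 1 | 1 | 1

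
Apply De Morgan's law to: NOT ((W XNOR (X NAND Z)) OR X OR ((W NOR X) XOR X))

NOT (W XNOR (X NAND Z)) AND NOT X AND NOT ((W NOR X) XOR X)
De Morgan's: NOT(OR of terms) = AND of negations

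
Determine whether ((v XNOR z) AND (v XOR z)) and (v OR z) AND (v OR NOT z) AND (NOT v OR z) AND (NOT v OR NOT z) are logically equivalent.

Yes, they are equivalent — the two output columns agree on all 4 assignments:
v | z | Expression 1 | Expression 2
-----------------------------------
0 | 0 | 0 | 0
0 | 1 | 0 | 0
1 | 0 | 0 | 0
1 | 1 | 0 | 0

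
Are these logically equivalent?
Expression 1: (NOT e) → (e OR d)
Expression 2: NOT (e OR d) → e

Yes, Contrapositive is always equivalent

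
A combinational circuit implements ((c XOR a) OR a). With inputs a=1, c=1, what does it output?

Substituting: ((1 XOR 1) OR 1)
= 1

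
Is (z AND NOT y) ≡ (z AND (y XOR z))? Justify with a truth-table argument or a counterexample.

Yes, they are equivalent — the two output columns agree on all 4 assignments:
z | y | Expression 1 | Expression 2
-----------------------------------
0 | 0 | 0 | 0
0 | 1 | 0 | 0
1 | 0 | 1 | 1
1 | 1 | 0 | 0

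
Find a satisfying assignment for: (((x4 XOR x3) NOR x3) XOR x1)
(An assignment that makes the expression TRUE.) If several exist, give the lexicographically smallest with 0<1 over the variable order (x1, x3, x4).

x1=0, x3=0, x4=0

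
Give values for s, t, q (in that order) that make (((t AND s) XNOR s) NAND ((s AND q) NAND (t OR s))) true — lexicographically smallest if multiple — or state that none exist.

s=1, t=0, q=0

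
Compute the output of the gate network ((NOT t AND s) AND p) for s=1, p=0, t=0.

Substituting: ((NOT 0 AND 1) AND 0)
= 0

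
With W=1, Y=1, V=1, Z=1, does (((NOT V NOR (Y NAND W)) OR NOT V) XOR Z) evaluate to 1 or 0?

Substituting: (((NOT 1 NOR (1 NAND 1)) OR NOT 1) XOR 1)
= 0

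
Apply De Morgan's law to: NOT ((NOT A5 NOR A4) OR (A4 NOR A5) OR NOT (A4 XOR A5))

NOT (NOT A5 NOR A4) AND NOT (A4 NOR A5) AND (A4 XOR A5)
De Morgan's: NOT(OR of terms) = AND of negations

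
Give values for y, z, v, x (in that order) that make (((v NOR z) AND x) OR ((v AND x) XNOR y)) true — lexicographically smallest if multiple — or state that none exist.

y=0, z=0, v=0, x=0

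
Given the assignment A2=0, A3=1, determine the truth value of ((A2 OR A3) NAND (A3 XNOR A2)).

Substituting: ((0 OR 1) NAND (1 XNOR 0))
= 1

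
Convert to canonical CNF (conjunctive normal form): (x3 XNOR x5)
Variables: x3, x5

(x3 OR NOT x5) AND (NOT x3 OR x5)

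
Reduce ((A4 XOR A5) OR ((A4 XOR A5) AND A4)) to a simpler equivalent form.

By absorption (E OR (E AND v) = E):
= (A4 XOR A5)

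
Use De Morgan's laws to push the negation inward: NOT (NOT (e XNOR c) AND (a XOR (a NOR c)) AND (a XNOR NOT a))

(e XNOR c) OR NOT (a XOR (a NOR c)) OR NOT (a XNOR NOT a)
De Morgan's: NOT(AND of terms) = OR of negations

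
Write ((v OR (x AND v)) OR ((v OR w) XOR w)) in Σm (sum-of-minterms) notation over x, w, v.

Σm(1, 3, 5, 7) = (NOT x AND NOT w AND v) OR (NOT x AND w AND v) OR (x AND NOT w AND v) OR (x AND w AND v)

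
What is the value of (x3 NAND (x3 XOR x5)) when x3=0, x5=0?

Substituting: (0 NAND (0 XOR 0))
= 1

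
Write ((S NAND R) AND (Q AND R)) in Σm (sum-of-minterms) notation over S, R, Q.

Σm(3) = (NOT S AND R AND Q)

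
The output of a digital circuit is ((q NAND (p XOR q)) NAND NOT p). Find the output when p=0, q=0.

Substituting: ((0 NAND (0 XOR 0)) NAND NOT 0)
= 0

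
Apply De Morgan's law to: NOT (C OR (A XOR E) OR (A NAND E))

NOT C AND NOT (A XOR E) AND NOT (A NAND E)
De Morgan's: NOT(OR of terms) = AND of negations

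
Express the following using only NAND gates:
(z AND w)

((z NAND w) NAND (z NAND w))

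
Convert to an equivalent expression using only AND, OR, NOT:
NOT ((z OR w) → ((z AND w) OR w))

(z OR w) AND NOT ((z AND w) OR w)
(Negated implication: NOT(A → B) = A AND NOT B)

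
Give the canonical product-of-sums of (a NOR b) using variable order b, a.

ΠM(1, 2, 3) = (b OR NOT a) AND (NOT b OR a) AND (NOT b OR NOT a)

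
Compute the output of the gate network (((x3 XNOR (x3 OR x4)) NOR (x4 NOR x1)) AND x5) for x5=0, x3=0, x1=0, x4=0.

Substituting: (((0 XNOR (0 OR 0)) NOR (0 NOR 0)) AND 0)
= 0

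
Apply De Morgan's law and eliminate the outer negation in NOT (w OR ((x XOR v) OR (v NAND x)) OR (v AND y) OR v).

NOT w AND NOT ((x XOR v) OR (v NAND x)) AND NOT (v AND y) AND NOT v
De Morgan's: NOT(OR of terms) = AND of negations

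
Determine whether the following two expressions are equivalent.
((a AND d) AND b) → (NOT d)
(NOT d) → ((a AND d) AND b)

No, Converse is not equivalent to original (counterexample: b=0, a=0, d=0)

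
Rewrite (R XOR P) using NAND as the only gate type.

((R NAND (R NAND P)) NAND (P NAND (R NAND P)))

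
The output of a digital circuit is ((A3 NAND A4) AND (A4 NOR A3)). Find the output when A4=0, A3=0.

Substituting: ((0 NAND 0) AND (0 NOR 0))
= 1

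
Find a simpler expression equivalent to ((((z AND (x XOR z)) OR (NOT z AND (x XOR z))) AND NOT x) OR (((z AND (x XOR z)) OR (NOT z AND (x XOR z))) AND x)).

By distribution ((E AND v) OR (E AND NOT v) = E) then distribution ((E AND v) OR (E AND NOT v) = E):
= (x XOR z)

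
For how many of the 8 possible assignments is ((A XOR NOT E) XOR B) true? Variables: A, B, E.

Satisfying assignments: (0,0,0), (0,1,1), (1,0,1), (1,1,0)
Count: 4 out of 8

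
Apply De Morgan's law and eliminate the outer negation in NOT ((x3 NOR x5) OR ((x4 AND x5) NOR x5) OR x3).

NOT (x3 NOR x5) AND NOT ((x4 AND x5) NOR x5) AND NOT x3
De Morgan's: NOT(OR of terms) = AND of negations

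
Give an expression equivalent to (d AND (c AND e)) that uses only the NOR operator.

((d NOR d) NOR (((c NOR c) NOR (e NOR e)) NOR ((c NOR c) NOR (e NOR e))))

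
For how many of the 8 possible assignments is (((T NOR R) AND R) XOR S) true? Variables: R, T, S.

Satisfying assignments: (0,0,1), (0,1,1), (1,0,1), (1,1,1)
Count: 4 out of 8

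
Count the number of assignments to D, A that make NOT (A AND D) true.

Satisfying assignments: (0,0), (0,1), (1,0)
Count: 3 out of 4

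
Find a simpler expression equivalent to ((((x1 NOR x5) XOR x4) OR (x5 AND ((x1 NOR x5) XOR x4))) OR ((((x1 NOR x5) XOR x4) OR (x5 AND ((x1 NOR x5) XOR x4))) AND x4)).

By absorption (E OR (E AND v) = E) then absorption (E OR (E AND v) = E):
= ((x1 NOR x5) XOR x4)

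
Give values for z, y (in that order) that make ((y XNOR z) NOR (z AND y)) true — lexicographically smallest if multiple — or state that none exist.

z=0, y=1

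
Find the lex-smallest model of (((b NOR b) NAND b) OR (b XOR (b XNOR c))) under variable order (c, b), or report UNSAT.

c=0, b=0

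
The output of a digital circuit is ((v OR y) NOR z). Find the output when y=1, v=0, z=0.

Substituting: ((0 OR 1) NOR 0)
= 0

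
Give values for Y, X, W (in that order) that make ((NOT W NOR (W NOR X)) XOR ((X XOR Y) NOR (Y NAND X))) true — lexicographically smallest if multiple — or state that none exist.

Y=0, X=0, W=1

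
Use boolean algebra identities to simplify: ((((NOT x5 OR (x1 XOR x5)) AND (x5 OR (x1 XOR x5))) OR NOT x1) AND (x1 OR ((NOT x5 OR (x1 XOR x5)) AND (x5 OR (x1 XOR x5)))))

By distribution ((E OR v) AND (E OR NOT v) = E) then distribution ((E OR v) AND (E OR NOT v) = E):
= (x1 XOR x5)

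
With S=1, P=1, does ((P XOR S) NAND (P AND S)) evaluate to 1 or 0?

Substituting: ((1 XOR 1) NAND (1 AND 1))
= 1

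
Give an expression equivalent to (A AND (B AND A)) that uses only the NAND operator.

((A NAND ((B NAND A) NAND (B NAND A))) NAND (A NAND ((B NAND A) NAND (B NAND A))))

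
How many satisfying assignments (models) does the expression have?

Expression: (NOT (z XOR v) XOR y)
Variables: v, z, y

Satisfying assignments: (0,0,0), (0,1,1), (1,0,1), (1,1,0)
Count: 4 out of 8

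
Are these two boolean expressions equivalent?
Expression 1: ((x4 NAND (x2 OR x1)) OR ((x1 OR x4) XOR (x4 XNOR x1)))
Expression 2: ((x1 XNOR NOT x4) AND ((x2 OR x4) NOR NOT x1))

No. Counterexample: with x4=0, x1=0, x2=0, Expression 1 = 1 but Expression 2 = 0.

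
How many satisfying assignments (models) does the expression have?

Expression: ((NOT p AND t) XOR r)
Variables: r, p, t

Satisfying assignments: (0,0,1), (1,0,0), (1,1,0), (1,1,1)
Count: 4 out of 8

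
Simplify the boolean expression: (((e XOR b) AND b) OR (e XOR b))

By absorption (E OR (E AND v) = E):
= (e XOR b)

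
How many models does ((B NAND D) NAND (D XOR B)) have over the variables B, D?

Satisfying assignments: (0,0), (1,1)
Count: 2 out of 4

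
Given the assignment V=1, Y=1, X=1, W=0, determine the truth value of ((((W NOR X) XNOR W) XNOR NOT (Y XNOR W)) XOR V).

Substituting: ((((0 NOR 1) XNOR 0) XNOR NOT (1 XNOR 0)) XOR 1)
= 0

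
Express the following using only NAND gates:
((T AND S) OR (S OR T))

((((T NAND S) NAND (T NAND S)) NAND ((T NAND S) NAND (T NAND S))) NAND (((S NAND S) NAND (T NAND T)) NAND ((S NAND S) NAND (T NAND T))))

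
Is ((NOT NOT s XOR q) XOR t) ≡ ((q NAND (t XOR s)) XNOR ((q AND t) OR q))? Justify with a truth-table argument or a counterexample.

No. Counterexample: with q=0, s=0, t=1, Expression 1 = 1 but Expression 2 = 0.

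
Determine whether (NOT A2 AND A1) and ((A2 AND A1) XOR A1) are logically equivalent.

Yes, they are equivalent — the two output columns agree on all 4 assignments:
A2 | A1 | Expression 1 | Expression 2
-------------------------------------
0 | 0 | 0 | 0
0 | 1 | 1 | 1
1 | 0 | 0 | 0
1 | 1 | 0 | 0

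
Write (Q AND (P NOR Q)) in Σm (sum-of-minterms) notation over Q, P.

Σm() = FALSE (no minterms)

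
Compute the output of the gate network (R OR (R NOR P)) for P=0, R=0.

Substituting: (0 OR (0 NOR 0))
= 1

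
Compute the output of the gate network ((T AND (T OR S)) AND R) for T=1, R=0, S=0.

Substituting: ((1 AND (1 OR 0)) AND 0)
= 0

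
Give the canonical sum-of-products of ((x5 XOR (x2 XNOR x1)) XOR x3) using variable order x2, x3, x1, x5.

Σm(0, 3, 5, 6, 9, 10, 12, 15) = (NOT x2 AND NOT x3 AND NOT x1 AND NOT x5) OR (NOT x2 AND NOT x3 AND x1 AND x5) OR (NOT x2 AND x3 AND NOT x1 AND x5) OR (NOT x2 AND x3 AND x1 AND NOT x5) OR (x2 AND NOT x3 AND NOT x1 AND x5) OR (x2 AND NOT x3 AND x1 AND NOT x5) OR (x2 AND x3 AND NOT x1 AND NOT x5) OR (x2 AND x3 AND x1 AND x5)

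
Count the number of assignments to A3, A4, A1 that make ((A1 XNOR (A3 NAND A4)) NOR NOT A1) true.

Satisfying assignments: (1,1,1)
Count: 1 out of 8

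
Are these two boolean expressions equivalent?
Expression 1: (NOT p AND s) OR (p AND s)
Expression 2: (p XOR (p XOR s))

Yes, they are equivalent — the two output columns agree on all 4 assignments:
p | s | Expression 1 | Expression 2
-----------------------------------
0 | 0 | 0 | 0
0 | 1 | 1 | 1
1 | 0 | 0 | 0
1 | 1 | 1 | 1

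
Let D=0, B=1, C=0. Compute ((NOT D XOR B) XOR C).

Substituting: ((NOT 0 XOR 1) XOR 0)
= 0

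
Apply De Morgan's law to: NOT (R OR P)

NOT R AND NOT P
De Morgan's: NOT(OR of terms) = AND of negations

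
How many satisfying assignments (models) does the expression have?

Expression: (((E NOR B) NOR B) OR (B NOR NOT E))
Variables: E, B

Satisfying assignments: (1,0)
Count: 1 out of 4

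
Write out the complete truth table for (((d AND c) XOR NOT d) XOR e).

e | d | c | Output
------------------
0 | 0 | 0 | 1
0 | 0 | 1 | 1
0 | 1 | 0 | 0
0 | 1 | 1 | 1
1 | 0 | 0 | 0
1 | 0 | 1 | 0
1 | 1 | 0 | 1
1 | 1 | 1 | 0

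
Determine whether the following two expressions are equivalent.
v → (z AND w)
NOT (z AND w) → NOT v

Yes, Contrapositive is always equivalent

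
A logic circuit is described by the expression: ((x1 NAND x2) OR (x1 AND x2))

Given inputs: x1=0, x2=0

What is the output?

Substituting: ((0 NAND 0) OR (0 AND 0))
= 1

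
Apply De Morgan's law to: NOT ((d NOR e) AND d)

NOT (d NOR e) OR NOT d
De Morgan's: NOT(AND of terms) = OR of negations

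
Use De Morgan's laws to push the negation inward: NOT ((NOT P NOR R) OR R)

NOT (NOT P NOR R) AND NOT R
De Morgan's: NOT(OR of terms) = AND of negations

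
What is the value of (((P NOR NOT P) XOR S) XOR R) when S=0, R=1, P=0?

Substituting: (((0 NOR NOT 0) XOR 0) XOR 1)
= 1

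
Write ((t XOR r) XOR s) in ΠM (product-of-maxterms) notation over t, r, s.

ΠM(0, 3, 5, 6) = (t OR r OR s) AND (t OR NOT r OR NOT s) AND (NOT t OR r OR NOT s) AND (NOT t OR NOT r OR s)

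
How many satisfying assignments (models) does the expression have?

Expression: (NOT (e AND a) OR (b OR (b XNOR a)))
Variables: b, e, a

Satisfying assignments: (0,0,0), (0,0,1), (0,1,0), (1,0,0), (1,0,1), (1,1,0), (1,1,1)
Count: 7 out of 8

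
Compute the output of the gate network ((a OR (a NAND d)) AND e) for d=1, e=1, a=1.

Substituting: ((1 OR (1 NAND 1)) AND 1)
= 1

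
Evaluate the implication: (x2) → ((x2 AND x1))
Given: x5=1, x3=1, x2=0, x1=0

Antecedent (x2) = 0; consequent ((x2 AND x1)) = 0.
0 → 0 = 1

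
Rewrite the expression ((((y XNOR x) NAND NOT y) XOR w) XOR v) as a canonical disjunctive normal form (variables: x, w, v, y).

(NOT x AND NOT w AND NOT v AND y) OR (NOT x AND NOT w AND v AND NOT y) OR (NOT x AND w AND NOT v AND NOT y) OR (NOT x AND w AND v AND y) OR (x AND NOT w AND NOT v AND NOT y) OR (x AND NOT w AND NOT v AND y) OR (x AND w AND v AND NOT y) OR (x AND w AND v AND y)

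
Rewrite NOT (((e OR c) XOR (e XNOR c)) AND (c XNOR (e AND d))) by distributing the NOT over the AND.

NOT ((e OR c) XOR (e XNOR c)) OR NOT (c XNOR (e AND d))
De Morgan's: NOT(AND of terms) = OR of negations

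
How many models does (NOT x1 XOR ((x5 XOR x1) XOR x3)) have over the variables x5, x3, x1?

Satisfying assignments: (0,0,0), (0,0,1), (1,1,0), (1,1,1)
Count: 4 out of 8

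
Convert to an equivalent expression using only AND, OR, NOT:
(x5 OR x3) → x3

NOT (x5 OR x3) OR x3
(Implication elimination: A → B = NOT A OR B)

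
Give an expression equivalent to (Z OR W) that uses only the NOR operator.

((Z NOR W) NOR (Z NOR W))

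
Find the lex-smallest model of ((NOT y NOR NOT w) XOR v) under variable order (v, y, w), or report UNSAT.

v=0, y=1, w=1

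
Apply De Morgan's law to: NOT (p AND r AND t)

NOT p OR NOT r OR NOT t
De Morgan's: NOT(AND of terms) = OR of negations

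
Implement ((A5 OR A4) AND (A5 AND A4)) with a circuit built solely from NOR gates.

((((A5 NOR A4) NOR (A5 NOR A4)) NOR ((A5 NOR A4) NOR (A5 NOR A4))) NOR (((A5 NOR A5) NOR (A4 NOR A4)) NOR ((A5 NOR A5) NOR (A4 NOR A4))))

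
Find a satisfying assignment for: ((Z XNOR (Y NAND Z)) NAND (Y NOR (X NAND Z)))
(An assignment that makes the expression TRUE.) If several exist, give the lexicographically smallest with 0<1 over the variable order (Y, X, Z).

Y=0, X=0, Z=0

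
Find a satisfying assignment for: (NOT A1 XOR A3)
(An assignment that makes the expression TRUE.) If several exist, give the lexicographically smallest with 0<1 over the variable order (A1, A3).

A1=0, A3=0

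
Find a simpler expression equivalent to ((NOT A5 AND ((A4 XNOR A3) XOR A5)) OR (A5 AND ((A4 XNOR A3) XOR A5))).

By distribution ((E AND v) OR (E AND NOT v) = E):
= ((A4 XNOR A3) XOR A5)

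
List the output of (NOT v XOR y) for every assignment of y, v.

y | v | Output
--------------
0 | 0 | 1
0 | 1 | 0
1 | 0 | 0
1 | 1 | 1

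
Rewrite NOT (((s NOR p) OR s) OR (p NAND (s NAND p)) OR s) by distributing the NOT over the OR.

NOT ((s NOR p) OR s) AND NOT (p NAND (s NAND p)) AND NOT s
De Morgan's: NOT(OR of terms) = AND of negations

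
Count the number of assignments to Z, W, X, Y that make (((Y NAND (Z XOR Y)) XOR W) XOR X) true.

Satisfying assignments: (0,0,0,0), (0,0,1,1), (0,1,0,1), (0,1,1,0), (1,0,0,0), (1,0,0,1), (1,1,1,0), (1,1,1,1)
Count: 8 out of 16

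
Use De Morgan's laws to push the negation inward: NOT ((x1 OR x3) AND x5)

NOT (x1 OR x3) OR NOT x5
De Morgan's: NOT(AND of terms) = OR of negations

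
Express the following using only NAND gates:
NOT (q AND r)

(((q NAND r) NAND (q NAND r)) NAND ((q NAND r) NAND (q NAND r)))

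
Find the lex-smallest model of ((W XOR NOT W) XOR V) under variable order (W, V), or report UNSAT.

W=0, V=0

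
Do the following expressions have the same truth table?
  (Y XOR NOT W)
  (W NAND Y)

No. Counterexample: with Y=0, W=1, Expression 1 = 0 but Expression 2 = 1.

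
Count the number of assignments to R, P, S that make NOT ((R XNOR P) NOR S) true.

Satisfying assignments: (0,0,0), (0,0,1), (0,1,1), (1,0,1), (1,1,0), (1,1,1)
Count: 6 out of 8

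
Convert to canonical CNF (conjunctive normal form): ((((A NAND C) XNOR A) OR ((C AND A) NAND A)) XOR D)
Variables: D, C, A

(D OR NOT C OR NOT A) AND (NOT D OR C OR A) AND (NOT D OR C OR NOT A) AND (NOT D OR NOT C OR A)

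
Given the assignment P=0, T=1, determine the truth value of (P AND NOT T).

Substituting: (0 AND NOT 1)
= 0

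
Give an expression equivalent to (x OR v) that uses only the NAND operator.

((x NAND x) NAND (v NAND v))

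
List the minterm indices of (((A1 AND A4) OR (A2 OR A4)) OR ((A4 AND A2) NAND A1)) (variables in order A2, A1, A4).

Σm(0, 1, 2, 3, 4, 5, 6, 7) = (NOT A2 AND NOT A1 AND NOT A4) OR (NOT A2 AND NOT A1 AND A4) OR (NOT A2 AND A1 AND NOT A4) OR (NOT A2 AND A1 AND A4) OR (A2 AND NOT A1 AND NOT A4) OR (A2 AND NOT A1 AND A4) OR (A2 AND A1 AND NOT A4) OR (A2 AND A1 AND A4)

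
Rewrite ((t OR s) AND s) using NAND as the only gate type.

((((t NAND t) NAND (s NAND s)) NAND s) NAND (((t NAND t) NAND (s NAND s)) NAND s))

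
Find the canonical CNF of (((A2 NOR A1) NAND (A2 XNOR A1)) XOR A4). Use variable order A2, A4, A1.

(A2 OR A4 OR A1) AND (A2 OR NOT A4 OR NOT A1) AND (NOT A2 OR NOT A4 OR A1) AND (NOT A2 OR NOT A4 OR NOT A1)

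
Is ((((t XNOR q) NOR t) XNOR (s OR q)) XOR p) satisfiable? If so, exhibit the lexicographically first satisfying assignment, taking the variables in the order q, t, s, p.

q=0, t=0, s=0, p=0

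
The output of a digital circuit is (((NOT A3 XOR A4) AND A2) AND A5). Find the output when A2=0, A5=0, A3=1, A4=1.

Substituting: (((NOT 1 XOR 1) AND 0) AND 0)
= 0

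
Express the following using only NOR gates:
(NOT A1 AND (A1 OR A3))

(((A1 NOR A1) NOR (A1 NOR A1)) NOR (((A1 NOR A3) NOR (A1 NOR A3)) NOR ((A1 NOR A3) NOR (A1 NOR A3))))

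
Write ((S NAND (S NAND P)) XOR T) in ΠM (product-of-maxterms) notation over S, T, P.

ΠM(2, 3, 4, 7) = (S OR NOT T OR P) AND (S OR NOT T OR NOT P) AND (NOT S OR T OR P) AND (NOT S OR NOT T OR NOT P)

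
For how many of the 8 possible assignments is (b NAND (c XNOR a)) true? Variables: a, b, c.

Satisfying assignments: (0,0,0), (0,0,1), (0,1,1), (1,0,0), (1,0,1), (1,1,0)
Count: 6 out of 8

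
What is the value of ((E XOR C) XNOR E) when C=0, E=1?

Substituting: ((1 XOR 0) XNOR 1)
= 1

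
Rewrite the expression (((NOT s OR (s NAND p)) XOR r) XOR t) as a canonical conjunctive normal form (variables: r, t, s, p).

(r OR t OR NOT s OR NOT p) AND (r OR NOT t OR s OR p) AND (r OR NOT t OR s OR NOT p) AND (r OR NOT t OR NOT s OR p) AND (NOT r OR t OR s OR p) AND (NOT r OR t OR s OR NOT p) AND (NOT r OR t OR NOT s OR p) AND (NOT r OR NOT t OR NOT s OR NOT p)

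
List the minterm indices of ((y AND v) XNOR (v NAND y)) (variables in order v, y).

Σm() = FALSE (no minterms)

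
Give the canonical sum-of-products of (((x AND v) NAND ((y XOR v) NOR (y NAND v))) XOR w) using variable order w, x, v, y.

Σm(0, 1, 2, 3, 4, 5, 6, 15) = (NOT w AND NOT x AND NOT v AND NOT y) OR (NOT w AND NOT x AND NOT v AND y) OR (NOT w AND NOT x AND v AND NOT y) OR (NOT w AND NOT x AND v AND y) OR (NOT w AND x AND NOT v AND NOT y) OR (NOT w AND x AND NOT v AND y) OR (NOT w AND x AND v AND NOT y) OR (w AND x AND v AND y)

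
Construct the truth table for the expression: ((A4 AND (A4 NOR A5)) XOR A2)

A5 | A4 | A2 | Output
---------------------
0 | 0 | 0 | 0
0 | 0 | 1 | 1
0 | 1 | 0 | 0
0 | 1 | 1 | 1
1 | 0 | 0 | 0
1 | 0 | 1 | 1
1 | 1 | 0 | 0
1 | 1 | 1 | 1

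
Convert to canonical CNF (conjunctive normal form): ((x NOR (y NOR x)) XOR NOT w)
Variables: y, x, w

(y OR x OR NOT w) AND (y OR NOT x OR NOT w) AND (NOT y OR x OR w) AND (NOT y OR NOT x OR NOT w)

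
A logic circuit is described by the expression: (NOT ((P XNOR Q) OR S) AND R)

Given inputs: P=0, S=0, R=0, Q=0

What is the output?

Substituting: (NOT ((0 XNOR 0) OR 0) AND 0)
= 0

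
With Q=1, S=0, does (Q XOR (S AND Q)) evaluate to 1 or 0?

Substituting: (1 XOR (0 AND 1))
= 1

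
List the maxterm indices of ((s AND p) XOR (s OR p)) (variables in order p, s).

ΠM(0, 3) = (p OR s) AND (NOT p OR NOT s)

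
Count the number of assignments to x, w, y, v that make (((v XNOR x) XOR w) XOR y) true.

Satisfying assignments: (0,0,0,0), (0,0,1,1), (0,1,0,1), (0,1,1,0), (1,0,0,1), (1,0,1,0), (1,1,0,0), (1,1,1,1)
Count: 8 out of 16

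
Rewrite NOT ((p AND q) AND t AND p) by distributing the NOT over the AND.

NOT (p AND q) OR NOT t OR NOT p
De Morgan's: NOT(AND of terms) = OR of negations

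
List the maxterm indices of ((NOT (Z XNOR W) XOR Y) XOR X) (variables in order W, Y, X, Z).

ΠM(0, 3, 5, 6, 9, 10, 12, 15) = (W OR Y OR X OR Z) AND (W OR Y OR NOT X OR NOT Z) AND (W OR NOT Y OR X OR NOT Z) AND (W OR NOT Y OR NOT X OR Z) AND (NOT W OR Y OR X OR NOT Z) AND (NOT W OR Y OR NOT X OR Z) AND (NOT W OR NOT Y OR X OR Z) AND (NOT W OR NOT Y OR NOT X OR NOT Z)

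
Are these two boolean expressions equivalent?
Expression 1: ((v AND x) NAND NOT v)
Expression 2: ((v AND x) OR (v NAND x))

Yes, they are equivalent — the two output columns agree on all 4 assignments:
v | x | Expression 1 | Expression 2
-----------------------------------
0 | 0 | 1 | 1
0 | 1 | 1 | 1
1 | 0 | 1 | 1
1 | 1 | 1 | 1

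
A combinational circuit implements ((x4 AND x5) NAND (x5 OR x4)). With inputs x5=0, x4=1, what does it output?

Substituting: ((1 AND 0) NAND (0 OR 1))
= 1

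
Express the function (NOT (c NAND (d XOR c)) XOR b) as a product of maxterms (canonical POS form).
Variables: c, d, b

ΠM(0, 2, 5, 6) = (c OR d OR b) AND (c OR NOT d OR b) AND (NOT c OR d OR NOT b) AND (NOT c OR NOT d OR b)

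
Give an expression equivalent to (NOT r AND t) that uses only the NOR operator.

(((r NOR r) NOR (r NOR r)) NOR (t NOR t))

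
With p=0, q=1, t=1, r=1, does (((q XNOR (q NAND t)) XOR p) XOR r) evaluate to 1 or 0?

Substituting: (((1 XNOR (1 NAND 1)) XOR 0) XOR 1)
= 1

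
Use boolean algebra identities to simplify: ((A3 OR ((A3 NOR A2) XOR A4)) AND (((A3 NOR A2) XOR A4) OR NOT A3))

By distribution ((E OR v) AND (E OR NOT v) = E):
= ((A3 NOR A2) XOR A4)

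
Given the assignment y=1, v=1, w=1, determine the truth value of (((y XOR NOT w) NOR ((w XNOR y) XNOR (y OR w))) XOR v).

Substituting: (((1 XOR NOT 1) NOR ((1 XNOR 1) XNOR (1 OR 1))) XOR 1)
= 1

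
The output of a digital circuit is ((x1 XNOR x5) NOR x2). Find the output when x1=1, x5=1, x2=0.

Substituting: ((1 XNOR 1) NOR 0)
= 0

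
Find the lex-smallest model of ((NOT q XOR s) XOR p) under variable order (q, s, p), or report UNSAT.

q=0, s=0, p=0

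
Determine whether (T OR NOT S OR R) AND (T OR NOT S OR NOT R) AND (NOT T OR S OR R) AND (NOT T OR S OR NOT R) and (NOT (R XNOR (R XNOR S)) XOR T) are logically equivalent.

Yes, they are equivalent — the two output columns agree on all 8 assignments:
T | S | R | Expression 1 | Expression 2
---------------------------------------
0 | 0 | 0 | 1 | 1
0 | 0 | 1 | 1 | 1
0 | 1 | 0 | 0 | 0
0 | 1 | 1 | 0 | 0
1 | 0 | 0 | 0 | 0
1 | 0 | 1 | 0 | 0
1 | 1 | 0 | 1 | 1
1 | 1 | 1 | 1 | 1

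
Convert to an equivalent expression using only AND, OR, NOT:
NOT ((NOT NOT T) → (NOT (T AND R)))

(NOT NOT T) AND (T AND R)
(Negated implication: NOT(A → B) = A AND NOT B)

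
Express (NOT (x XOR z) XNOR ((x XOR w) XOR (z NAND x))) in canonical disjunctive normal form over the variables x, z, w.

(NOT x AND NOT z AND NOT w) OR (NOT x AND z AND w) OR (x AND NOT z AND NOT w) OR (x AND z AND NOT w)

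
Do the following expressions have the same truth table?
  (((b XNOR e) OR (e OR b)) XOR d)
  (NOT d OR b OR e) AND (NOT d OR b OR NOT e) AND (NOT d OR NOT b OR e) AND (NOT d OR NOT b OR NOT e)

Yes, they are equivalent — the two output columns agree on all 8 assignments:
d | b | e | Expression 1 | Expression 2
---------------------------------------
0 | 0 | 0 | 1 | 1
0 | 0 | 1 | 1 | 1
0 | 1 | 0 | 1 | 1
0 | 1 | 1 | 1 | 1
1 | 0 | 0 | 0 | 0
1 | 0 | 1 | 0 | 0
1 | 1 | 0 | 0 | 0
1 | 1 | 1 | 0 | 0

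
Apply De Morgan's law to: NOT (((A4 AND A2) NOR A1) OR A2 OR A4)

NOT ((A4 AND A2) NOR A1) AND NOT A2 AND NOT A4
De Morgan's: NOT(OR of terms) = AND of negations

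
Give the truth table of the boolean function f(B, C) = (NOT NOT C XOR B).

B | C | Output
--------------
0 | 0 | 0
0 | 1 | 1
1 | 0 | 1
1 | 1 | 0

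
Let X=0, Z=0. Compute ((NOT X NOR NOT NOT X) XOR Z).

Substituting: ((NOT 0 NOR NOT NOT 0) XOR 0)
= 0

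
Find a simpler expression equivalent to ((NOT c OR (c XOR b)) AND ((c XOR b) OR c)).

By distribution ((E OR v) AND (E OR NOT v) = E):
= (c XOR b)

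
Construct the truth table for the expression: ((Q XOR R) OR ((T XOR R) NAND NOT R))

R | T | Q | Output
------------------
0 | 0 | 0 | 1
0 | 0 | 1 | 1
0 | 1 | 0 | 0
0 | 1 | 1 | 1
1 | 0 | 0 | 1
1 | 0 | 1 | 1
1 | 1 | 0 | 1
1 | 1 | 1 | 1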